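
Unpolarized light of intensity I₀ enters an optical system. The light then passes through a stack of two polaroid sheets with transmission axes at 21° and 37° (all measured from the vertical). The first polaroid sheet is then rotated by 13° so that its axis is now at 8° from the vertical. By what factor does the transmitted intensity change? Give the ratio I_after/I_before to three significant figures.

Before rotation:
Unpolarized light through the first polarizer → I₁ = ½ I₀, now polarized at 21°.
I₂ = I₁ cos²(37° − 21°) = 0.5 I₀ · cos²(16°) = 0.462 I₀.
After rotation:
Unpolarized light through the first polarizer → I₁ = ½ I₀, now polarized at 8°.
I₂ = I₁ cos²(37° − 8°) = 0.5 I₀ · cos²(29°) = 0.3825 I₀.
Ratio = 0.3825 / 0.462 = 0.8279.

I_new/I_old ≈ 0.828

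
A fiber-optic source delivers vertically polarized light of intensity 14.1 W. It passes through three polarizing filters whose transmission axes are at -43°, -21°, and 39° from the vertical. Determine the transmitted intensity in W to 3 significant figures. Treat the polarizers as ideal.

I₁ = 14.1 W · cos²(43°) = 7.542 W.
I₂ = I₁ · cos²(22°) = 7.542 · 0.8597 = 6.483 W.
I₃ = I₂ · cos²(60°) = 6.483 · 0.25 = 1.621 W.

I ≈ 1.62 W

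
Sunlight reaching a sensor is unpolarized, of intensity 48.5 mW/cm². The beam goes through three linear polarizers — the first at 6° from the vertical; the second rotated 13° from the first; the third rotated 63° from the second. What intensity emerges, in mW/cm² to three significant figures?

Unpolarized light through the first polarizer → I₁ = 48.5 mW/cm²/2 = 24.25 mW/cm², polarized at 6°.
I₂ = I₁ · cos²(13°) = 24.25 · 0.9494 = 23.02 mW/cm².
I₃ = I₂ · cos²(63°) = 23.02 · 0.2061 = 4.745 mW/cm².

I ≈ 4.75 mW/cm²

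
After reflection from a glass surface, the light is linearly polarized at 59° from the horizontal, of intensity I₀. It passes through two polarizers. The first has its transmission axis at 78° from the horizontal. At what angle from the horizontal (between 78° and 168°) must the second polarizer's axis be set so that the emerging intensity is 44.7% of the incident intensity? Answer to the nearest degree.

I₁ = I₀ cos²(78° − 59°) = I₀ cos²(19°) = 0.894 I₀.
Need I₂/I₀ = 0.447, so cos²(θ − 78°) = 0.447 / 0.894 = 0.5.
θ − 78° = arccos(√0.5) = 45.0°, giving θ ≈ 78 + 45.0 = 123.0°.

θ ≈ 123°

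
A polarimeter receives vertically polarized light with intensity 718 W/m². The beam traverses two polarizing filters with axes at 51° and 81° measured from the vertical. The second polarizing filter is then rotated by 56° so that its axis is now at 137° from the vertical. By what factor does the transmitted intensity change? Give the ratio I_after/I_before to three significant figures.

I_new/I_old ≈ 0.00649

Before rotation:
I₁ = I₀ cos²(51° − 0°) = I₀ cos²(51°) = 0.396 I₀.
I₂ = I₁ cos²(81° − 51°) = 0.396 I₀ · cos²(30°) = 0.297 I₀.
After rotation:
I₁ = I₀ cos²(51° − 0°) = I₀ cos²(51°) = 0.396 I₀.
I₂ = I₁ cos²(137° − 51°) = 0.396 I₀ · cos²(86°) = 0.001927 I₀.
Ratio = 0.001927 / 0.297 = 0.006488.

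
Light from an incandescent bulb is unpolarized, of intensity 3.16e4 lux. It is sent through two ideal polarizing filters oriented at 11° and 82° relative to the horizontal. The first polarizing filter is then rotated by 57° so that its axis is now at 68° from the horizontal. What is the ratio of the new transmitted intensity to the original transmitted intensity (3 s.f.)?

I_new/I_old ≈ 8.88

Before rotation:
Unpolarized light through the first polarizer → I₁ = ½ I₀, now polarized at 11°.
I₂ = I₁ cos²(82° − 11°) = 0.5 I₀ · cos²(71°) = 0.053 I₀.
After rotation:
Unpolarized light through the first polarizer → I₁ = ½ I₀, now polarized at 68°.
I₂ = I₁ cos²(82° − 68°) = 0.5 I₀ · cos²(14°) = 0.4707 I₀.
Ratio = 0.4707 / 0.053 = 8.882.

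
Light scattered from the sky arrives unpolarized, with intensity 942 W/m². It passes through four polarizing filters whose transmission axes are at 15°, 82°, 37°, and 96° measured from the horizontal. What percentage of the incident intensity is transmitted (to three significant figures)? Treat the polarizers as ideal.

≈ 1.01%

Unpolarized light through the first polarizer → I₁ = 942 W/m²/2 = 471 W/m², polarized at 15°.
I₂ = I₁ · cos²(67°) = 471 · 0.1527 = 71.91 W/m².
I₃ = I₂ · cos²(45°) = 71.91 · 0.5 = 35.95 W/m².
I₄ = I₃ · cos²(59°) = 35.95 · 0.2653 = 9.537 W/m².
That is 1.012% of the incident intensity.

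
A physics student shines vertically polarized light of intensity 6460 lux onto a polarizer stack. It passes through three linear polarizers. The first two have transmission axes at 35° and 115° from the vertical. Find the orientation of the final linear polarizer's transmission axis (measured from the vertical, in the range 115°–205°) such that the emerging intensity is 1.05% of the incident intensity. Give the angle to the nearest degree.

θ ≈ 159°

I₁ = I₀ cos²(35° − 0°) = I₀ cos²(35°) = 0.671 I₀.
I₂ = I₁ cos²(115° − 35°) = 0.671 I₀ · cos²(80°) = 0.02023 I₀.
Need I₃/I₀ = 0.0105, so cos²(θ − 115°) = 0.0105 / 0.02023 = 0.5189.
θ − 115° = arccos(√0.5189) = 43.9°, giving θ ≈ 115 + 43.9 = 158.9°.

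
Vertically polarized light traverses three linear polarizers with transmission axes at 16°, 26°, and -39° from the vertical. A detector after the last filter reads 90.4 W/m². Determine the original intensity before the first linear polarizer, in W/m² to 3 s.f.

I₁ = I₀ cos²(16° − 0°) = I₀ cos²(16°) = 0.924 I₀.
I₂ = I₁ cos²(26° − 16°) = 0.924 I₀ · cos²(10°) = 0.8962 I₀.
I₃ = I₂ cos²(-39° − 26°) = 0.8962 I₀ · cos²(65°) = 0.1601 I₀.
So 90.4 W/m² = 0.1601 I₀, giving I₀ = 90.4/0.1601 = 564.8 W/m².

I₀ ≈ 565 W/m²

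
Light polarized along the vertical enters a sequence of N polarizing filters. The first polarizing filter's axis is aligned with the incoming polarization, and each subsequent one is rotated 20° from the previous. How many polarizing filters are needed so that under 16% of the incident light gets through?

N = 16

First polarizer is aligned with the polarization: full transmission.
Each further stage multiplies by cos²(20°) = 0.883.
After N polarizers: T = 0.883^(N−1). Require T < 0.16 ⇒ N−1 > ln(0.16)/ln(0.883) = 14.73, so N−1 ≥ 15 and N = 16.
Check: N=16 gives T = 0.1547 < 0.16; N=15 gives T = 0.1752.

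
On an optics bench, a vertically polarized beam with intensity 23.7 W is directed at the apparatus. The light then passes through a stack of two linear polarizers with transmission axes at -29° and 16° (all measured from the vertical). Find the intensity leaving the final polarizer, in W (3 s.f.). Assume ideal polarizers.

I₁ = 23.7 W · cos²(29°) = 18.13 W.
I₂ = I₁ · cos²(45°) = 18.13 · 0.5 = 9.065 W.

I ≈ 9.06 W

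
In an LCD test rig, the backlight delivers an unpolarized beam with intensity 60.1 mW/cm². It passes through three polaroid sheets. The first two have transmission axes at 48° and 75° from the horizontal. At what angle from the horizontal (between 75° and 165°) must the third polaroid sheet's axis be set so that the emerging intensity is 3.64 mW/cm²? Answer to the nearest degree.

Unpolarized light through the first polarizer → I₁ = ½ I₀, now polarized at 48°.
I₂ = I₁ cos²(75° − 48°) = 0.5 I₀ · cos²(27°) = 0.3969 I₀.
Target fraction: 3.64 / 60.1 mW/cm² = 0.06057 of I₀.
Need I₃/I₀ = 0.06057, so cos²(θ − 75°) = 0.06057 / 0.3969 = 0.1526.
θ − 75° = arccos(√0.1526) = 67.0°, giving θ ≈ 75 + 67.0 = 142.0°.

θ ≈ 142°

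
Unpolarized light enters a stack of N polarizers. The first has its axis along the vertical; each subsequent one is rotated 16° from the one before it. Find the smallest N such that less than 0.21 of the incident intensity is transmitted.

First polarizer halves the unpolarized light: factor 1/2.
Each further stage multiplies by cos²(16°) = 0.924.
After N polarizers: T = 0.5·0.924^(N−1). Require T < 0.21 ⇒ N−1 > ln(0.21/0.5)/ln(0.924) = 10.98, so N−1 ≥ 11 and N = 12.
Check: N=12 gives T = 0.2096 < 0.21; N=11 gives T = 0.2269.

N = 12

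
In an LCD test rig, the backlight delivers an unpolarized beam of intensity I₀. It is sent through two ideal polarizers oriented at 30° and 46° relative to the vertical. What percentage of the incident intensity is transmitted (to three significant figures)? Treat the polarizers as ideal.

≈ 46.2%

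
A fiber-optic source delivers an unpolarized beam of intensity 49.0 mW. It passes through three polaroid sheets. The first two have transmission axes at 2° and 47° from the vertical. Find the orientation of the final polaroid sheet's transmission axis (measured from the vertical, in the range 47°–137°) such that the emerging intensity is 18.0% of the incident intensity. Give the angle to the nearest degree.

θ ≈ 79°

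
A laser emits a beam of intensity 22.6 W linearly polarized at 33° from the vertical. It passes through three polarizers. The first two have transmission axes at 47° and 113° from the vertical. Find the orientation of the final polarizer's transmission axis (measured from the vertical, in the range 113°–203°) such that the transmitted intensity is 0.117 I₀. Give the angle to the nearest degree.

I₁ = I₀ cos²(47° − 33°) = I₀ cos²(14°) = 0.9415 I₀.
I₂ = I₁ cos²(113° − 47°) = 0.9415 I₀ · cos²(66°) = 0.1558 I₀.
Need I₃/I₀ = 0.117, so cos²(θ − 113°) = 0.117 / 0.1558 = 0.7512.
θ − 113° = arccos(√0.7512) = 29.9°, giving θ ≈ 113 + 29.9 = 142.9°.

θ ≈ 143°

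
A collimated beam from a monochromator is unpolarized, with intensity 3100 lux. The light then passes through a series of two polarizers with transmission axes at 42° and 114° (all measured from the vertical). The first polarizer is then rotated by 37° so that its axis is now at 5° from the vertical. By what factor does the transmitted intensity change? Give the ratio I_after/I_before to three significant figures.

I_new/I_old ≈ 1.11

Before rotation:
Unpolarized light through the first polarizer → I₁ = ½ I₀, now polarized at 42°.
I₂ = I₁ cos²(114° − 42°) = 0.5 I₀ · cos²(72°) = 0.04775 I₀.
After rotation:
Unpolarized light through the first polarizer → I₁ = ½ I₀, now polarized at 5°.
Angle between axes 1 and 2: 71°. I₂ = 0.5 I₀ · cos²(71°) = 0.053 I₀.
Ratio = 0.053 / 0.04775 = 1.11.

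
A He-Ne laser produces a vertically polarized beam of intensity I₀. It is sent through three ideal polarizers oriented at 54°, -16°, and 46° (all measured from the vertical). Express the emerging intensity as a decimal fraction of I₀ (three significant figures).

≈ 0.00891 I₀

By Malus's law, I₁ = I₀ cos²(54° − 0°) = I₀ cos²(54°) = 0.3455 I₀.
I₂ = I₁ cos²(-16° − 54°) = 0.3455 I₀ · cos²(70°) = 0.04041 I₀.
I₃ = I₂ cos²(46° + 16°) = 0.04041 I₀ · cos²(62°) = 0.008908 I₀.
Transmitted fraction = 0.008908.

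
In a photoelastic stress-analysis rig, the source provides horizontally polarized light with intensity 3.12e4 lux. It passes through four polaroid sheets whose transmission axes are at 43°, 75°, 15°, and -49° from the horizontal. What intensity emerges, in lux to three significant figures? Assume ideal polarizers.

I₁ = 3.12e4 lux · cos²(43°) = 1.669e+04 lux.
I₂ = I₁ · cos²(32°) = 1.669e+04 · 0.7192 = 1.2e+04 lux.
I₃ = I₂ · cos²(60°) = 1.2e+04 · 0.25 = 3000 lux.
I₄ = I₃ · cos²(64°) = 3000 · 0.1922 = 576.6 lux.

I ≈ 577 lux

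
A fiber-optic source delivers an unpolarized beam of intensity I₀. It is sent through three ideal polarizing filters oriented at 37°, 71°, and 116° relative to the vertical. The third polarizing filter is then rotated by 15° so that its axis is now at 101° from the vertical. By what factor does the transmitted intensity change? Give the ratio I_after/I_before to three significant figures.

I_new/I_old ≈ 1.50

Before rotation:
Unpolarized light through the first polarizer → I₁ = ½ I₀, now polarized at 37°.
I₂ = I₁ cos²(71° − 37°) = 0.5 I₀ · cos²(34°) = 0.3437 I₀.
I₃ = I₂ cos²(116° − 71°) = 0.3437 I₀ · cos²(45°) = 0.1718 I₀.
After rotation:
Unpolarized light through the first polarizer → I₁ = ½ I₀, now polarized at 37°.
I₂ = I₁ cos²(71° − 37°) = 0.5 I₀ · cos²(34°) = 0.3437 I₀.
I₃ = I₂ cos²(101° − 71°) = 0.3437 I₀ · cos²(30°) = 0.2577 I₀.
Ratio = 0.2577 / 0.1718 = 1.5.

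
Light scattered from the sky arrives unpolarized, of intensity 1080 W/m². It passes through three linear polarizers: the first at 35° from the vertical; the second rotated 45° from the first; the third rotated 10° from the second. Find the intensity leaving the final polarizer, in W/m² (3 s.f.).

I ≈ 262 W/m²

Unpolarized light through the first polarizer → I₁ = 1080 W/m²/2 = 540 W/m², polarized at 35°.
I₂ = I₁ · cos²(45°) = 540 · 0.5 = 270 W/m².
I₃ = I₂ · cos²(10°) = 270 · 0.9698 = 261.9 W/m².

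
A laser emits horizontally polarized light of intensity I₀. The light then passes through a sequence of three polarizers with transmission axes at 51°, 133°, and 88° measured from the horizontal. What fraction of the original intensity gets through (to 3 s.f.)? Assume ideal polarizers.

≈ 0.00384 I₀

I₁ = I₀ cos²(51° − 0°) = I₀ cos²(51°) = 0.396 I₀.
I₂ = I₁ cos²(133° − 51°) = 0.396 I₀ · cos²(82°) = 0.007671 I₀.
I₃ = I₂ cos²(88° − 133°) = 0.007671 I₀ · cos²(45°) = 0.003836 I₀.
Transmitted fraction = 0.003836.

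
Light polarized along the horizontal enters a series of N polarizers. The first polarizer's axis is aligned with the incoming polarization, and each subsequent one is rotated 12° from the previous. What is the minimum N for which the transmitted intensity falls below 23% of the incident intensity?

N = 35

First polarizer is aligned with the polarization: full transmission.
Each further stage multiplies by cos²(12°) = 0.9568.
After N polarizers: T = 0.9568^(N−1). Require T < 0.23 ⇒ N−1 > ln(0.23)/ln(0.9568) = 33.26, so N−1 ≥ 34 and N = 35.
Check: N=35 gives T = 0.2226 < 0.23; N=34 gives T = 0.2326.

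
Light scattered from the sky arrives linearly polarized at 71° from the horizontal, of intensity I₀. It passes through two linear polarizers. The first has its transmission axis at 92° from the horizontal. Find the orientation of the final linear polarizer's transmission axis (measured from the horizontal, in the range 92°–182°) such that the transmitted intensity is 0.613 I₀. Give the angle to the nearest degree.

By Malus's law, I₁ = I₀ cos²(92° − 71°) = I₀ cos²(21°) = 0.8716 I₀.
Need I₂/I₀ = 0.613, so cos²(θ − 92°) = 0.613 / 0.8716 = 0.7033.
θ − 92° = arccos(√0.7033) = 33.0°, giving θ ≈ 92 + 33.0 = 125.0°.

θ ≈ 125°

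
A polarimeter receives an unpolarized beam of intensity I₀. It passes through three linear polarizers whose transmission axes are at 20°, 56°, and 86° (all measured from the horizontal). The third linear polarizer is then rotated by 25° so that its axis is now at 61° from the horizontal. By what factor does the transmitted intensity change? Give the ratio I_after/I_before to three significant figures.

Before rotation:
Unpolarized light through the first polarizer → I₁ = ½ I₀, now polarized at 20°.
I₂ = I₁ cos²(56° − 20°) = 0.5 I₀ · cos²(36°) = 0.3273 I₀.
I₃ = I₂ cos²(86° − 56°) = 0.3273 I₀ · cos²(30°) = 0.2454 I₀.
After rotation:
Unpolarized light through the first polarizer → I₁ = ½ I₀, now polarized at 20°.
I₂ = I₁ cos²(56° − 20°) = 0.5 I₀ · cos²(36°) = 0.3273 I₀.
I₃ = I₂ cos²(61° − 56°) = 0.3273 I₀ · cos²(5°) = 0.3248 I₀.
Ratio = 0.3248 / 0.2454 = 1.323.

I_new/I_old ≈ 1.32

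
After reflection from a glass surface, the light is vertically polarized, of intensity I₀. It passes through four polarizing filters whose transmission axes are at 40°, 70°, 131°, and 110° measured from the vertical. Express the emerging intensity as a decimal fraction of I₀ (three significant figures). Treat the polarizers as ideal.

I₁ = I₀ cos²(40° − 0°) = I₀ cos²(40°) = 0.5868 I₀.
I₂ = I₁ cos²(70° − 40°) = 0.5868 I₀ · cos²(30°) = 0.4401 I₀.
I₃ = I₂ cos²(131° − 70°) = 0.4401 I₀ · cos²(61°) = 0.1034 I₀.
I₄ = I₃ cos²(110° − 131°) = 0.1034 I₀ · cos²(21°) = 0.09016 I₀.
Transmitted fraction = 0.09016.

≈ 0.0902 I₀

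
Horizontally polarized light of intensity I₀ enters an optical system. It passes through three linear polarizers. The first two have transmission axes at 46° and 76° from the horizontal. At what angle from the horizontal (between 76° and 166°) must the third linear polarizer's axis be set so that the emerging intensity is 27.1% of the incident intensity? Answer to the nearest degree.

θ ≈ 106°

I₁ = I₀ cos²(46° − 0°) = I₀ cos²(46°) = 0.4826 I₀.
I₂ = I₁ cos²(76° − 46°) = 0.4826 I₀ · cos²(30°) = 0.3619 I₀.
Need I₃/I₀ = 0.271, so cos²(θ − 76°) = 0.271 / 0.3619 = 0.7488.
θ − 76° = arccos(√0.7488) = 30.1°, giving θ ≈ 76 + 30.1 = 106.1°.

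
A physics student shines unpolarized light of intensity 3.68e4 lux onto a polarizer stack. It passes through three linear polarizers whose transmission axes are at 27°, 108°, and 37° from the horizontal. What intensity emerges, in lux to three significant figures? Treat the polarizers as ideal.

Unpolarized light through the first polarizer → I₁ = 3.68e4 lux/2 = 1.84e+04 lux, polarized at 27°.
I₂ = I₁ · cos²(81°) = 1.84e+04 · 0.02447 = 450.3 lux.
I₃ = I₂ · cos²(71°) = 450.3 · 0.106 = 47.73 lux.

I ≈ 47.7 lux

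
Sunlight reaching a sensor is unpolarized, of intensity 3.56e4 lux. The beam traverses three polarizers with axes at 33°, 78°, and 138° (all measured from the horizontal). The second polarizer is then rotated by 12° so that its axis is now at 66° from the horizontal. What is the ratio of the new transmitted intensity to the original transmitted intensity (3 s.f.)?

I_new/I_old ≈ 0.537

Before rotation:
Unpolarized light through the first polarizer → I₁ = ½ I₀, now polarized at 33°.
I₂ = I₁ cos²(78° − 33°) = 0.5 I₀ · cos²(45°) = 0.25 I₀.
I₃ = I₂ cos²(138° − 78°) = 0.25 I₀ · cos²(60°) = 0.0625 I₀.
After rotation:
Unpolarized light through the first polarizer → I₁ = ½ I₀, now polarized at 33°.
I₂ = I₁ cos²(66° − 33°) = 0.5 I₀ · cos²(33°) = 0.3517 I₀.
I₃ = I₂ cos²(138° − 66°) = 0.3517 I₀ · cos²(72°) = 0.03358 I₀.
Ratio = 0.03358 / 0.0625 = 0.5373.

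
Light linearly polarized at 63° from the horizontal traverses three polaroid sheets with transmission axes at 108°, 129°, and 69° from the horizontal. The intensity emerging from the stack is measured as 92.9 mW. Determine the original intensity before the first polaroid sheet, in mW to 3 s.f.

I₀ ≈ 853 mW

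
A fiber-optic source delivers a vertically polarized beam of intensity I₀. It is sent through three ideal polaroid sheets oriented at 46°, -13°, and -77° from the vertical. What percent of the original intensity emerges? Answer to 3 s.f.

By Malus's law, I₁ = I₀ cos²(46° − 0°) = I₀ cos²(46°) = 0.4826 I₀.
I₂ = I₁ cos²(-13° − 46°) = 0.4826 I₀ · cos²(59°) = 0.128 I₀.
I₃ = I₂ cos²(-77° + 13°) = 0.128 I₀ · cos²(64°) = 0.0246 I₀.
That is 2.46% of the incident intensity.

≈ 2.46%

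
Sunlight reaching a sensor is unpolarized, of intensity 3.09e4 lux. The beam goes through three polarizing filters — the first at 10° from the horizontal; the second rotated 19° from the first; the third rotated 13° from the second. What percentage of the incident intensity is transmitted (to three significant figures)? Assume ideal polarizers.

Unpolarized light through the first polarizer → I₁ = 3.09e4 lux/2 = 1.545e+04 lux, polarized at 10°.
I₂ = I₁ · cos²(19°) = 1.545e+04 · 0.894 = 1.381e+04 lux.
I₃ = I₂ · cos²(13°) = 1.381e+04 · 0.9494 = 1.311e+04 lux.
That is 42.44% of the incident intensity.

≈ 42.4%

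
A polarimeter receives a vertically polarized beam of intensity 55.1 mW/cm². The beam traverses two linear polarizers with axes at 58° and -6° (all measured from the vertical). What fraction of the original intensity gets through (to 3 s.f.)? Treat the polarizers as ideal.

I/I₀ ≈ 0.0540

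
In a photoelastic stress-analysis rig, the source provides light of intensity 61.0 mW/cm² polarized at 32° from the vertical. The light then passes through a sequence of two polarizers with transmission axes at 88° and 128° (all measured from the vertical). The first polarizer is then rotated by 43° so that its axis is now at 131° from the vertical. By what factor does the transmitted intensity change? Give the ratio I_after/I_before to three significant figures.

I_new/I_old ≈ 0.133

Before rotation:
I₁ = I₀ cos²(88° − 32°) = I₀ cos²(56°) = 0.3127 I₀.
I₂ = I₁ cos²(128° − 88°) = 0.3127 I₀ · cos²(40°) = 0.1835 I₀.
After rotation:
I₁ = I₀ cos²(131° − 32°) = I₀ cos²(81°) = 0.02447 I₀.
I₂ = I₁ cos²(128° − 131°) = 0.02447 I₀ · cos²(3°) = 0.0244 I₀.
Ratio = 0.0244 / 0.1835 = 0.133.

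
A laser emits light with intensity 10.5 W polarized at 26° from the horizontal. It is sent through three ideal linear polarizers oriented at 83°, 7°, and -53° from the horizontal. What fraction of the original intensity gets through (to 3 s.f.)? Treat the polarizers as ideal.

I/I₀ ≈ 0.00434

By Malus's law, I₁ = 10.5 W · cos²(57°) = 3.115 W.
I₂ = I₁ · cos²(76°) = 3.115 · 0.05853 = 0.1823 W.
I₃ = I₂ · cos²(60°) = 0.1823 · 0.25 = 0.04557 W.
Transmitted fraction = 0.00434.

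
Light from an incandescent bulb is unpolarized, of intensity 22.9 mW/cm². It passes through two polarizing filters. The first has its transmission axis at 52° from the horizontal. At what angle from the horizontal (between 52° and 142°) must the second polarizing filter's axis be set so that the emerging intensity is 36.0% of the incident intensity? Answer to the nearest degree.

Unpolarized light through the first polarizer → I₁ = ½ I₀, now polarized at 52°.
Need I₂/I₀ = 0.36, so cos²(θ − 52°) = 0.36 / 0.5 = 0.72.
θ − 52° = arccos(√0.72) = 31.9°, giving θ ≈ 52 + 31.9 = 83.9°.

θ ≈ 84°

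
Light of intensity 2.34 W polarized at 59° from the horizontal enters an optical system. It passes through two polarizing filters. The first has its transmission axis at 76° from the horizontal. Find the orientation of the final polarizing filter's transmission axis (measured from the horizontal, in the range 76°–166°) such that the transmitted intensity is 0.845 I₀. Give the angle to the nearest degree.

θ ≈ 92°

I₁ = I₀ cos²(76° − 59°) = I₀ cos²(17°) = 0.9145 I₀.
Need I₂/I₀ = 0.845, so cos²(θ − 76°) = 0.845 / 0.9145 = 0.924.
θ − 76° = arccos(√0.924) = 16.0°, giving θ ≈ 76 + 16.0 = 92.0°.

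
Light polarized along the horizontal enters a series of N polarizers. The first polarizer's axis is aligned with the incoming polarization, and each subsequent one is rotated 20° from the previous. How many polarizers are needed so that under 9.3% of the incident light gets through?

N = 21

First polarizer is aligned with the polarization: full transmission.
Each further stage multiplies by cos²(20°) = 0.883.
After N polarizers: T = 0.883^(N−1). Require T < 0.093 ⇒ N−1 > ln(0.093)/ln(0.883) = 19.09, so N−1 ≥ 20 and N = 21.
Check: N=21 gives T = 0.08307 < 0.093; N=20 gives T = 0.09407.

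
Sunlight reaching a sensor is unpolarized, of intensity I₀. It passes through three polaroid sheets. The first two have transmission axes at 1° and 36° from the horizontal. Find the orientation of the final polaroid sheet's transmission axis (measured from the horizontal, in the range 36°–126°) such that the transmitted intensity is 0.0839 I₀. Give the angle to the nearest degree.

θ ≈ 96°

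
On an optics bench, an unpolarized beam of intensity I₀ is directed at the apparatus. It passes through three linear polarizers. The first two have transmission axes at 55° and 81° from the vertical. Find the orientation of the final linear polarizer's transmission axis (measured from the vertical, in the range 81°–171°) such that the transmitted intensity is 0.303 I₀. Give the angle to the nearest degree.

θ ≈ 111°

Unpolarized light through the first polarizer → I₁ = ½ I₀, now polarized at 55°.
I₂ = I₁ cos²(81° − 55°) = 0.5 I₀ · cos²(26°) = 0.4039 I₀.
Need I₃/I₀ = 0.303, so cos²(θ − 81°) = 0.303 / 0.4039 = 0.7502.
θ − 81° = arccos(√0.7502) = 30.0°, giving θ ≈ 81 + 30.0 = 111.0°.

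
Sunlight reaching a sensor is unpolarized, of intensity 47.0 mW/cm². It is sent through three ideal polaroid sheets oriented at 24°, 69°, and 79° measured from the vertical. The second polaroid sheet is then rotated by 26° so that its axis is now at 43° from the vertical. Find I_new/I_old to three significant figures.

Before rotation:
Unpolarized light through the first polarizer → I₁ = ½ I₀, now polarized at 24°.
I₂ = I₁ cos²(69° − 24°) = 0.5 I₀ · cos²(45°) = 0.25 I₀.
I₃ = I₂ cos²(79° − 69°) = 0.25 I₀ · cos²(10°) = 0.2425 I₀.
After rotation:
Unpolarized light through the first polarizer → I₁ = ½ I₀, now polarized at 24°.
I₂ = I₁ cos²(43° − 24°) = 0.5 I₀ · cos²(19°) = 0.447 I₀.
I₃ = I₂ cos²(79° − 43°) = 0.447 I₀ · cos²(36°) = 0.2926 I₀.
Ratio = 0.2926 / 0.2425 = 1.207.

I_new/I_old ≈ 1.21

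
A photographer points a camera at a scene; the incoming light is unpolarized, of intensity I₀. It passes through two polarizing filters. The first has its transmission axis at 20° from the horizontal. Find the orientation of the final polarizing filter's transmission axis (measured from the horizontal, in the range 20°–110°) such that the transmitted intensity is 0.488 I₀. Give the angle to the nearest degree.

θ ≈ 29°

Unpolarized light through the first polarizer → I₁ = ½ I₀, now polarized at 20°.
Need I₂/I₀ = 0.488, so cos²(θ − 20°) = 0.488 / 0.5 = 0.976.
θ − 20° = arccos(√0.976) = 8.9°, giving θ ≈ 20 + 8.9 = 28.9°.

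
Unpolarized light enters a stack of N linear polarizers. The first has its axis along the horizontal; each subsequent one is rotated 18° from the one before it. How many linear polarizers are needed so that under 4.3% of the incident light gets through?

N = 26

First polarizer halves the unpolarized light: factor 1/2.
Each further stage multiplies by cos²(18°) = 0.9045.
After N polarizers: T = 0.5·0.9045^(N−1). Require T < 0.043 ⇒ N−1 > ln(0.043/0.5)/ln(0.9045) = 24.45, so N−1 ≥ 25 and N = 26.
Check: N=26 gives T = 0.04067 < 0.043; N=25 gives T = 0.04496.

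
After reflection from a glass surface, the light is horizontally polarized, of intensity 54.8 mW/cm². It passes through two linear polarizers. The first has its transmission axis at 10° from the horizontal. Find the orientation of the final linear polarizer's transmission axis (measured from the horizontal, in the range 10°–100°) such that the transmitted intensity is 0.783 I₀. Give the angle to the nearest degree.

I₁ = I₀ cos²(10° − 0°) = I₀ cos²(10°) = 0.9698 I₀.
Need I₂/I₀ = 0.783, so cos²(θ − 10°) = 0.783 / 0.9698 = 0.8073.
θ − 10° = arccos(√0.8073) = 26.0°, giving θ ≈ 10 + 26.0 = 36.0°.

θ ≈ 36°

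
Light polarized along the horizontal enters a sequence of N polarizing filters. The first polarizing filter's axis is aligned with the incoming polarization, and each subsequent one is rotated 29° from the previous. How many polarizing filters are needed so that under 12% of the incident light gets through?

First polarizer is aligned with the polarization: full transmission.
Each further stage multiplies by cos²(29°) = 0.765.
After N polarizers: T = 0.765^(N−1). Require T < 0.12 ⇒ N−1 > ln(0.12)/ln(0.765) = 7.91, so N−1 ≥ 8 and N = 9.
Check: N=9 gives T = 0.1172 < 0.12; N=8 gives T = 0.1533.

N = 9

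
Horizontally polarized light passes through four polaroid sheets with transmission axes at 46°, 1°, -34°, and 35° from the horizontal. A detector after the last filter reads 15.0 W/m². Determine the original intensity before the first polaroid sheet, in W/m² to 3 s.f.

I₀ ≈ 721 W/m²

I₁ = I₀ cos²(46° − 0°) = I₀ cos²(46°) = 0.4826 I₀.
I₂ = I₁ cos²(1° − 46°) = 0.4826 I₀ · cos²(45°) = 0.2413 I₀.
I₃ = I₂ cos²(-34° − 1°) = 0.2413 I₀ · cos²(35°) = 0.1619 I₀.
I₄ = I₃ cos²(35° + 34°) = 0.1619 I₀ · cos²(69°) = 0.02079 I₀.
So 15.0 W/m² = 0.02079 I₀, giving I₀ = 15.0/0.02079 = 721.4 W/m².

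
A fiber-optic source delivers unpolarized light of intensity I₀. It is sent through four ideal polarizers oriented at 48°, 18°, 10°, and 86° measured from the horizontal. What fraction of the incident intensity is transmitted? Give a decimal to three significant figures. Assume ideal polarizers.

≈ 0.0215 I₀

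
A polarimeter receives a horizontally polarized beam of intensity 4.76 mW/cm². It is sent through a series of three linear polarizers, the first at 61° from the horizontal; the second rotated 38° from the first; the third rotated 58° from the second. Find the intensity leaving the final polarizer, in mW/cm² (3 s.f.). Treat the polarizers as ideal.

I₁ = 4.76 mW/cm² · cos²(61°) = 1.119 mW/cm².
I₂ = I₁ · cos²(38°) = 1.119 · 0.621 = 0.6947 mW/cm².
I₃ = I₂ · cos²(58°) = 0.6947 · 0.2808 = 0.1951 mW/cm².

I ≈ 0.195 mW/cm²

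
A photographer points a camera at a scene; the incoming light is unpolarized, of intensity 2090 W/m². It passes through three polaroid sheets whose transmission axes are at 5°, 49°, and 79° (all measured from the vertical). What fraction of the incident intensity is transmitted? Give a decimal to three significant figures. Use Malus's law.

I/I₀ ≈ 0.194

Unpolarized light through the first polarizer → I₁ = 2090 W/m²/2 = 1045 W/m², polarized at 5°.
I₂ = I₁ · cos²(44°) = 1045 · 0.5174 = 540.7 W/m².
I₃ = I₂ · cos²(30°) = 540.7 · 0.75 = 405.6 W/m².
Transmitted fraction = 0.194.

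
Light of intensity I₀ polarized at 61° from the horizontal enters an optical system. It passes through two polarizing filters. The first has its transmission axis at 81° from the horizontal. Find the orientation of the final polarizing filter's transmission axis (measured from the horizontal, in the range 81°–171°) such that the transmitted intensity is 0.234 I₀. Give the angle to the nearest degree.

θ ≈ 140°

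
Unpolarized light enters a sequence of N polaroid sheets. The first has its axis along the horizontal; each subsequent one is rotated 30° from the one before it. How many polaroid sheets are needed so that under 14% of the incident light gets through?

First polarizer halves the unpolarized light: factor 1/2.
Each further stage multiplies by cos²(30°) = 0.75.
After N polarizers: T = 0.5·0.75^(N−1). Require T < 0.14 ⇒ N−1 > ln(0.14/0.5)/ln(0.75) = 4.42, so N−1 ≥ 5 and N = 6.
Check: N=6 gives T = 0.1187 < 0.14; N=5 gives T = 0.1582.

N = 6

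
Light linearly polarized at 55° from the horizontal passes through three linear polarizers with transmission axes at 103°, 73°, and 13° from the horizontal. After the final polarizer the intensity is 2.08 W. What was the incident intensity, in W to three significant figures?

I₁ = I₀ cos²(103° − 55°) = I₀ cos²(48°) = 0.4477 I₀.
I₂ = I₁ cos²(73° − 103°) = 0.4477 I₀ · cos²(30°) = 0.3358 I₀.
I₃ = I₂ cos²(13° − 73°) = 0.3358 I₀ · cos²(60°) = 0.08395 I₀.
So 2.08 W = 0.08395 I₀, giving I₀ = 2.08/0.08395 = 24.78 W.

I₀ ≈ 24.8 W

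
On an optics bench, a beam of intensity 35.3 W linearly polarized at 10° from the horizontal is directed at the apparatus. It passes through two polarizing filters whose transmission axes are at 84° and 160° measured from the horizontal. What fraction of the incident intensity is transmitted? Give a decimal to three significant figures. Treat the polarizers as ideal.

I₁ = 35.3 W · cos²(74°) = 2.682 W.
I₂ = I₁ · cos²(76°) = 2.682 · 0.05853 = 0.157 W.
Transmitted fraction = 0.004447.

I/I₀ ≈ 0.00445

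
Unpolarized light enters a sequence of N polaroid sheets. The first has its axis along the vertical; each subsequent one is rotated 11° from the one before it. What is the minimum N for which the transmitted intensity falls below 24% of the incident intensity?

N = 21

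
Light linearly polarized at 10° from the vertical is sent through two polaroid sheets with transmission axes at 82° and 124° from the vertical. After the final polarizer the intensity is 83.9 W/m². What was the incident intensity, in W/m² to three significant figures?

I₁ = I₀ cos²(82° − 10°) = I₀ cos²(72°) = 0.09549 I₀.
I₂ = I₁ cos²(124° − 82°) = 0.09549 I₀ · cos²(42°) = 0.05274 I₀.
So 83.9 W/m² = 0.05274 I₀, giving I₀ = 83.9/0.05274 = 1591 W/m².

I₀ ≈ 1590 W/m²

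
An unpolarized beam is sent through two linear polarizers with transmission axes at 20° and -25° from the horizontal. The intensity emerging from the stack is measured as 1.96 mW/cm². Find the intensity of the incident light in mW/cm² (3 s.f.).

I₀ ≈ 7.84 mW/cm²

Unpolarized light through the first polarizer → I₁ = ½ I₀, now polarized at 20°.
I₂ = I₁ cos²(-25° − 20°) = 0.5 I₀ · cos²(45°) = 0.25 I₀.
So 1.96 mW/cm² = 0.25 I₀, giving I₀ = 1.96/0.25 = 7.84 mW/cm².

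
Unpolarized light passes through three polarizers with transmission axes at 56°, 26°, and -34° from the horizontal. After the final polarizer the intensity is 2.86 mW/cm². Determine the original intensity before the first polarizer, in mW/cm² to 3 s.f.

Unpolarized light through the first polarizer → I₁ = ½ I₀, now polarized at 56°.
I₂ = I₁ cos²(26° − 56°) = 0.5 I₀ · cos²(30°) = 0.375 I₀.
I₃ = I₂ cos²(-34° − 26°) = 0.375 I₀ · cos²(60°) = 0.09375 I₀.
So 2.86 mW/cm² = 0.09375 I₀, giving I₀ = 2.86/0.09375 = 30.51 mW/cm².

I₀ ≈ 30.5 mW/cm²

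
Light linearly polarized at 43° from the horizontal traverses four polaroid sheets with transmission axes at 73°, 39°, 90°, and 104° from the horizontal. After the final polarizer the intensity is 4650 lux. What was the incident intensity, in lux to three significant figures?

I₀ ≈ 2.42e4 lux

I₁ = I₀ cos²(73° − 43°) = I₀ cos²(30°) = 0.75 I₀.
I₂ = I₁ cos²(39° − 73°) = 0.75 I₀ · cos²(34°) = 0.5155 I₀.
I₃ = I₂ cos²(90° − 39°) = 0.5155 I₀ · cos²(51°) = 0.2042 I₀.
I₄ = I₃ cos²(104° − 90°) = 0.2042 I₀ · cos²(14°) = 0.1922 I₀.
So 4650 lux = 0.1922 I₀, giving I₀ = 4650/0.1922 = 2.419e+04 lux.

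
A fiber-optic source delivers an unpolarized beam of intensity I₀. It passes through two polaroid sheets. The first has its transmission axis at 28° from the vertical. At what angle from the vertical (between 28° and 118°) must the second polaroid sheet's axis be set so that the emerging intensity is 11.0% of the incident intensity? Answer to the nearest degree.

Unpolarized light through the first polarizer → I₁ = ½ I₀, now polarized at 28°.
Need I₂/I₀ = 0.11, so cos²(θ − 28°) = 0.11 / 0.5 = 0.22.
θ − 28° = arccos(√0.22) = 62.0°, giving θ ≈ 28 + 62.0 = 90.0°.

θ ≈ 90°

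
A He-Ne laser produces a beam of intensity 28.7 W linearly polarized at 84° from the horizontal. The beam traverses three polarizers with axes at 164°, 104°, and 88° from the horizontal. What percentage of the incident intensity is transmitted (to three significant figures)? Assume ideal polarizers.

≈ 0.697%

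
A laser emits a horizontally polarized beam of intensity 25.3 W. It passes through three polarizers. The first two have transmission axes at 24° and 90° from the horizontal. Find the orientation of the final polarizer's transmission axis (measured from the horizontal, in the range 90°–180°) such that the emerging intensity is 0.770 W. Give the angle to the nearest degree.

By Malus's law, I₁ = I₀ cos²(24° − 0°) = I₀ cos²(24°) = 0.8346 I₀.
I₂ = I₁ cos²(90° − 24°) = 0.8346 I₀ · cos²(66°) = 0.1381 I₀.
Target fraction: 0.770 / 25.3 W = 0.03043 of I₀.
Need I₃/I₀ = 0.03043, so cos²(θ − 90°) = 0.03043 / 0.1381 = 0.2204.
θ − 90° = arccos(√0.2204) = 62.0°, giving θ ≈ 90 + 62.0 = 152.0°.

θ ≈ 152°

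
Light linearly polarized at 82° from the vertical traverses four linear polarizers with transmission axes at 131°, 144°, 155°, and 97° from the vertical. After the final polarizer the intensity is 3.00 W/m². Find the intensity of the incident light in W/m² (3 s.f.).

I₀ ≈ 27.1 W/m²

By Malus's law, I₁ = I₀ cos²(131° − 82°) = I₀ cos²(49°) = 0.4304 I₀.
I₂ = I₁ cos²(144° − 131°) = 0.4304 I₀ · cos²(13°) = 0.4086 I₀.
I₃ = I₂ cos²(155° − 144°) = 0.4086 I₀ · cos²(11°) = 0.3938 I₀.
I₄ = I₃ cos²(97° − 155°) = 0.3938 I₀ · cos²(58°) = 0.1106 I₀.
So 3.00 W/m² = 0.1106 I₀, giving I₀ = 3.00/0.1106 = 27.13 W/m².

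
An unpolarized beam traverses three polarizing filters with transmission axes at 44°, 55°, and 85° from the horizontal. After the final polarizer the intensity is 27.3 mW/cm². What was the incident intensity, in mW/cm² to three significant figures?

I₀ ≈ 75.6 mW/cm²

Unpolarized light through the first polarizer → I₁ = ½ I₀, now polarized at 44°.
I₂ = I₁ cos²(55° − 44°) = 0.5 I₀ · cos²(11°) = 0.4818 I₀.
I₃ = I₂ cos²(85° − 55°) = 0.4818 I₀ · cos²(30°) = 0.3613 I₀.
So 27.3 mW/cm² = 0.3613 I₀, giving I₀ = 27.3/0.3613 = 75.55 mW/cm².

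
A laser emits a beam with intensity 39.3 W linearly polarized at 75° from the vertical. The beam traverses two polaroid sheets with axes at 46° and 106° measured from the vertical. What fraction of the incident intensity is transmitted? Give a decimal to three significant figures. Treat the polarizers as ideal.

I/I₀ ≈ 0.191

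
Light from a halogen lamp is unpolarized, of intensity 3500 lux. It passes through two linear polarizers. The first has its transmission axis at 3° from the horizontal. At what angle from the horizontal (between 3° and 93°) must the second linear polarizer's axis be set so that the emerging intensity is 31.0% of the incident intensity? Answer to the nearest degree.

θ ≈ 41°

Unpolarized light through the first polarizer → I₁ = ½ I₀, now polarized at 3°.
Need I₂/I₀ = 0.31, so cos²(θ − 3°) = 0.31 / 0.5 = 0.62.
θ − 3° = arccos(√0.62) = 38.1°, giving θ ≈ 3 + 38.1 = 41.1°.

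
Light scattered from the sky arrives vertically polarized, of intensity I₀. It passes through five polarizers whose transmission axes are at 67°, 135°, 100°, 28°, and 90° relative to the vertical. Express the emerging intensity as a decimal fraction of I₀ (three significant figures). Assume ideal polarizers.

I₁ = I₀ cos²(67° − 0°) = I₀ cos²(67°) = 0.1527 I₀.
I₂ = I₁ cos²(135° − 67°) = 0.1527 I₀ · cos²(68°) = 0.02142 I₀.
I₃ = I₂ cos²(100° − 135°) = 0.02142 I₀ · cos²(35°) = 0.01438 I₀.
I₄ = I₃ cos²(28° − 100°) = 0.01438 I₀ · cos²(72°) = 0.001373 I₀.
I₅ = I₄ cos²(90° − 28°) = 0.001373 I₀ · cos²(62°) = 0.0003026 I₀.
Transmitted fraction = 0.0003026.

≈ 0.000303 I₀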